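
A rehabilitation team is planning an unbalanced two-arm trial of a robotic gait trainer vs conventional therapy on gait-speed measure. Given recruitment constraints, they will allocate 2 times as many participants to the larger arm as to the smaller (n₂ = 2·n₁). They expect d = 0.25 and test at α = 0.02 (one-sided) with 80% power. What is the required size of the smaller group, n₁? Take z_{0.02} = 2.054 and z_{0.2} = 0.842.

n₁ = 202

With allocation ratio k = n₂/n₁ = 2, Var(x̄₁−x̄₂) = σ²(1/n₁ + 1/(k·n₁)) = σ²·(k+1)/(k·n₁).
So n₁ = (1 + 1/k)·((z_{α} + z_β)/d)² = 1.500 × (2.896/0.25)².
n₁ = 1.500 × 134.19 = 201.3.
Round up: n₁ = 202, giving n₂ = 2 × 202 = 404.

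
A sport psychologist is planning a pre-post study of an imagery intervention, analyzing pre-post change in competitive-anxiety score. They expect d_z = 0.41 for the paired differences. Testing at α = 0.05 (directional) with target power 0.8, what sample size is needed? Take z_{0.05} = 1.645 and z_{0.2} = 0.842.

n = 37 pairs

For a paired (one-sample on differences) test: n = ((z_{α} + z_β) / d)².
z_{α} + z_β = 1.645 + 0.842 = 2.487.
n = (2.487 / 0.41)² = 6.066² = 36.79.
Round up.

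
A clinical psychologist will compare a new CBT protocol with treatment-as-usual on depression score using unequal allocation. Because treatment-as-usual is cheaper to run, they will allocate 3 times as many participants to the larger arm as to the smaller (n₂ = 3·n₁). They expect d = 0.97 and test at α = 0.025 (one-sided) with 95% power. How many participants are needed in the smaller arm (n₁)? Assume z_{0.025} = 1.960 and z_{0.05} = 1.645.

n₁ = 19

With allocation ratio k = n₂/n₁ = 3, Var(x̄₁−x̄₂) = σ²(1/n₁ + 1/(k·n₁)) = σ²·(k+1)/(k·n₁).
So n₁ = (1 + 1/k)·((z_{α} + z_β)/d)² = 1.333 × (3.605/0.97)².
n₁ = 1.333 × 13.81 = 18.4.
Round up: n₁ = 19, giving n₂ = 3 × 19 = 57.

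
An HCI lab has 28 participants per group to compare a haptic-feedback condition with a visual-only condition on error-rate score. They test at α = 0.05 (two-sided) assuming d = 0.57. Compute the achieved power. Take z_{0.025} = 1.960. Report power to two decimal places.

For two equal groups, power = Φ(d·√(n/2) − z_{α/2}).
d·√(n/2) = 0.57 × √(28/2) = 0.57 × 3.742 = 2.133.
z_β = 2.133 − 1.960 = 0.173.
Power = Φ(0.173) = 0.569.

power ≈ 0.57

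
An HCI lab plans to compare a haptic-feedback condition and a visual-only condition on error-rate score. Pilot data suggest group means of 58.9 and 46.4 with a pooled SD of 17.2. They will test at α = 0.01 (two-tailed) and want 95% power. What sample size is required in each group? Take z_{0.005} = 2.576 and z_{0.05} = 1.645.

Cohen's d = |M₁ − M₂| / SD_pooled = |58.9 − 46.4| / 17.2 = 12.5 / 17.2 = 0.727.
For two independent groups with equal n: n = 2·((z_{α/2} + z_β) / d)².
z_{α/2} + z_β = 2.576 + 1.645 = 4.221.
n = 2 × (4.221 / 0.727)² = 2 × 5.806² = 2 × 33.71 = 67.4.
Round up to the next whole participant.

n = 68 per group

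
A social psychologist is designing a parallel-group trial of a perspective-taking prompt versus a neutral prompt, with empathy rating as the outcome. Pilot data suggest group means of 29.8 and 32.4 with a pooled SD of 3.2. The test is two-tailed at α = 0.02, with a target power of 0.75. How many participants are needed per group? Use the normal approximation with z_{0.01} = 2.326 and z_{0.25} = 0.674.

n = 28 per group

Cohen's d = |M₁ − M₂| / SD_pooled = |29.8 − 32.4| / 3.2 = 2.6 / 3.2 = 0.812.
For two independent groups with equal n: n = 2·((z_{α/2} + z_β) / d)².
z_{α/2} + z_β = 2.326 + 0.674 = 3.000.
n = 2 × (3.000 / 0.812)² = 2 × 3.695² = 2 × 13.65 = 27.3.
Round up to the next whole participant.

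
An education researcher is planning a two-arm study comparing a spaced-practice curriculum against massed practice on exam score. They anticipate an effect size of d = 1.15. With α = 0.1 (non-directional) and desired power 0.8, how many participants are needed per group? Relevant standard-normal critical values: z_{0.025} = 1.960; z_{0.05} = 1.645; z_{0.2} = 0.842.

n = 10 per group

For two independent groups with equal n: n = 2·((z_{α/2} + z_β) / d)².
z_{α/2} + z_β = 1.645 + 0.842 = 2.487.
n = 2 × (2.487 / 1.15)² = 2 × 2.163² = 2 × 4.68 = 9.4.
Round up to the next whole participant.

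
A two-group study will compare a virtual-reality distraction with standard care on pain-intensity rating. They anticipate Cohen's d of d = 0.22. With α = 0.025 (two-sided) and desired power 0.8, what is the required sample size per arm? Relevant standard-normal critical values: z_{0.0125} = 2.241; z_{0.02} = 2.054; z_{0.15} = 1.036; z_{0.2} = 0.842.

n = 393 per group

For two independent groups with equal n: n = 2·((z_{α/2} + z_β) / d)².
z_{α/2} + z_β = 2.241 + 0.842 = 3.083.
n = 2 × (3.083 / 0.22)² = 2 × 14.014² = 2 × 196.38 = 392.8.
Round up to the next whole participant.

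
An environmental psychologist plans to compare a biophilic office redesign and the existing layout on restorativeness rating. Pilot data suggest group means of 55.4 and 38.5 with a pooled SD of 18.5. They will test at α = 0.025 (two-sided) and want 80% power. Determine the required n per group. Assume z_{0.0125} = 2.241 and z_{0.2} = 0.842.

Cohen's d = |M₁ − M₂| / SD_pooled = |55.4 − 38.5| / 18.5 = 16.9 / 18.5 = 0.914.
For two independent groups with equal n: n = 2·((z_{α/2} + z_β) / d)².
z_{α/2} + z_β = 2.241 + 0.842 = 3.083.
n = 2 × (3.083 / 0.914)² = 2 × 3.373² = 2 × 11.38 = 22.8.
Round up to the next whole participant.

n = 23 per group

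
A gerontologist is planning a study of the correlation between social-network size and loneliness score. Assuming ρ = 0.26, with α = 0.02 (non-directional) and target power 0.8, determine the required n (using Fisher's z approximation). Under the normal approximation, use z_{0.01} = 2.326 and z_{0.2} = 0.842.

Fisher's z: C = ½·ln((1+r)/(1−r)) = ½·ln(1.7027) = 0.2661.
n = ((z_{α/2} + z_β)/C)² + 3.
(2.326 + 0.842) / 0.2661 = 3.168 / 0.2661 = 11.905.
n = 11.905² + 3 = 141.74 + 3 = 144.7.
Round up.

n = 145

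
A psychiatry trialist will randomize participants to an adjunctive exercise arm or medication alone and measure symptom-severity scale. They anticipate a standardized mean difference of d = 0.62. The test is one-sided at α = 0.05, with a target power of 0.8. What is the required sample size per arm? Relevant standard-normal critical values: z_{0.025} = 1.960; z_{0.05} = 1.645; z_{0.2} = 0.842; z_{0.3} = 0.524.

For two independent groups with equal n: n = 2·((z_{α} + z_β) / d)².
z_{α} + z_β = 1.645 + 0.842 = 2.487.
n = 2 × (2.487 / 0.62)² = 2 × 4.011² = 2 × 16.09 = 32.2.
Round up to the next whole participant.

n = 33 per group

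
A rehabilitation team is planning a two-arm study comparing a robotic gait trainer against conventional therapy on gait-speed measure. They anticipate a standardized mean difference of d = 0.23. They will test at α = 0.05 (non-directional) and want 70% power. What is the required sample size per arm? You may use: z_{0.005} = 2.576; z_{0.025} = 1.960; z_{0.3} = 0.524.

n = 234 per group

For two independent groups with equal n: n = 2·((z_{α/2} + z_β) / d)².
z_{α/2} + z_β = 1.960 + 0.524 = 2.484.
n = 2 × (2.484 / 0.23)² = 2 × 10.800² = 2 × 116.64 = 233.3.
Round up to the next whole participant.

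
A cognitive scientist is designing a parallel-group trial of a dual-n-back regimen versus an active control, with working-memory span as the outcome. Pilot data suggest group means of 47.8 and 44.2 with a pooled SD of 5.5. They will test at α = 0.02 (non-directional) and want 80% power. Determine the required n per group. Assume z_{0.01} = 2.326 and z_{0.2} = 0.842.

Cohen's d = |M₁ − M₂| / SD_pooled = |47.8 − 44.2| / 5.5 = 3.6 / 5.5 = 0.655.
For two independent groups with equal n: n = 2·((z_{α/2} + z_β) / d)².
z_{α/2} + z_β = 2.326 + 0.842 = 3.168.
n = 2 × (3.168 / 0.655)² = 2 × 4.837² = 2 × 23.39 = 46.8.
Round up to the next whole participant.

n = 47 per group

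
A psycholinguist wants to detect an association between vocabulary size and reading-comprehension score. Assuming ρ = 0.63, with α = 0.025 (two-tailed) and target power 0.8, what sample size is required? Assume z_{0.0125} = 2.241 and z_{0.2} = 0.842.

n = 21

Fisher's z: C = ½·ln((1+r)/(1−r)) = ½·ln(4.4054) = 0.7414.
n = ((z_{α/2} + z_β)/C)² + 3.
(2.241 + 0.842) / 0.7414 = 3.083 / 0.7414 = 4.158.
n = 4.158² + 3 = 17.29 + 3 = 20.3.
Round up.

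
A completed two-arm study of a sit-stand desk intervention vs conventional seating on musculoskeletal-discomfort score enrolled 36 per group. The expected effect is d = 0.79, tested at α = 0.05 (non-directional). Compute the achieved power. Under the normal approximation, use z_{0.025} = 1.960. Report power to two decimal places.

power ≈ 0.92

For two equal groups, power = Φ(d·√(n/2) − z_{α/2}).
d·√(n/2) = 0.79 × √(36/2) = 0.79 × 4.243 = 3.352.
z_β = 3.352 − 1.960 = 1.392.
Power = Φ(1.392) = 0.918.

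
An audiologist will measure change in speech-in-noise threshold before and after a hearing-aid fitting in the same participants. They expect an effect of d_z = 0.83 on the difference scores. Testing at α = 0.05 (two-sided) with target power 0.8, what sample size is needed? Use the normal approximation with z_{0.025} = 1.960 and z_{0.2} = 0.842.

For a paired (one-sample on differences) test: n = ((z_{α/2} + z_β) / d)².
z_{α/2} + z_β = 1.960 + 0.842 = 2.802.
n = (2.802 / 0.83)² = 3.376² = 11.40.
Round up.

n = 12 pairs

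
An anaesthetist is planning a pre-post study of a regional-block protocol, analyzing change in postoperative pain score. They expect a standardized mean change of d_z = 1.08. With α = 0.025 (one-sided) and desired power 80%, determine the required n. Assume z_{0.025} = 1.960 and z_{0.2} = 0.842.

n = 7 pairs

For a paired (one-sample on differences) test: n = ((z_{α} + z_β) / d)².
z_{α} + z_β = 1.960 + 0.842 = 2.802.
n = (2.802 / 1.08)² = 2.594² = 6.73.
Round up.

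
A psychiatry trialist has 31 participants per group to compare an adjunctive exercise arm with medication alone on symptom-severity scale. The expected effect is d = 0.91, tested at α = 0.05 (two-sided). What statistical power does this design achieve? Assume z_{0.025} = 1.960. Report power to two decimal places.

power ≈ 0.95

For two equal groups, power = Φ(d·√(n/2) − z_{α/2}).
d·√(n/2) = 0.91 × √(31/2) = 0.91 × 3.937 = 3.583.
z_β = 3.583 − 1.960 = 1.623.
Power = Φ(1.623) = 0.948.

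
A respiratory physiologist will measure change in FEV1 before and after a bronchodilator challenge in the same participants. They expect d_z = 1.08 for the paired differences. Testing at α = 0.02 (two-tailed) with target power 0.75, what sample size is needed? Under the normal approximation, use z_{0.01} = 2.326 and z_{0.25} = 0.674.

n = 8 pairs

For a paired (one-sample on differences) test: n = ((z_{α/2} + z_β) / d)².
z_{α/2} + z_β = 2.326 + 0.674 = 3.000.
n = (3.000 / 1.08)² = 2.778² = 7.72.
Round up.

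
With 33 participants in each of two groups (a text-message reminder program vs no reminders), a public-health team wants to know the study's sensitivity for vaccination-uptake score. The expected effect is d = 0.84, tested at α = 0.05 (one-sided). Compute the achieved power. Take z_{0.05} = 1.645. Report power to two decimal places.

power ≈ 0.96

For two equal groups, power = Φ(d·√(n/2) − z_{α}).
d·√(n/2) = 0.84 × √(33/2) = 0.84 × 4.062 = 3.412.
z_β = 3.412 − 1.645 = 1.767.
Power = Φ(1.767) = 0.961.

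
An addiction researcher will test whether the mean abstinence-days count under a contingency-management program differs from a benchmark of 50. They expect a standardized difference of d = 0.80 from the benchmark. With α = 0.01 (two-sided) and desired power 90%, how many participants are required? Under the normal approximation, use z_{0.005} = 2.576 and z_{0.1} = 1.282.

For a one-sample test: n = ((z_{α/2} + z_β) / d)².
z_{α/2} + z_β = 2.576 + 1.282 = 3.858.
n = (3.858 / 0.80)² = 4.822² = 23.26.
Round up.

n = 24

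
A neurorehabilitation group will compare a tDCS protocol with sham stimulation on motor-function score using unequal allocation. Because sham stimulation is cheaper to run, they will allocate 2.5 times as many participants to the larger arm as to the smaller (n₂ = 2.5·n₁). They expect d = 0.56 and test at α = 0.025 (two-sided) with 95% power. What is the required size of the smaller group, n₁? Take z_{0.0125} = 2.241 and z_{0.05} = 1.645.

With allocation ratio k = n₂/n₁ = 2.5, Var(x̄₁−x̄₂) = σ²(1/n₁ + 1/(k·n₁)) = σ²·(k+1)/(k·n₁).
So n₁ = (1 + 1/k)·((z_{α/2} + z_β)/d)² = 1.400 × (3.886/0.56)².
n₁ = 1.400 × 48.15 = 67.4.
Round up: n₁ = 68, giving n₂ = 2.5 × 68 = 170.

n₁ = 68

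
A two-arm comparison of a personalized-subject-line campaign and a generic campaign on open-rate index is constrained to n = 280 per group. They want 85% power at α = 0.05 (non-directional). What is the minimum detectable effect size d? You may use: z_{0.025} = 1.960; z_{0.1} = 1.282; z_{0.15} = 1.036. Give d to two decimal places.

d_min ≈ 0.25

For two independent groups of n = 280 each: d_min = (z_{α/2} + z_β)·√(2/n).
z-sum = 1.960 + 1.036 = 2.996.
d_min = 2.996 × √(2/280) = 2.996 × 0.0845 = 0.253.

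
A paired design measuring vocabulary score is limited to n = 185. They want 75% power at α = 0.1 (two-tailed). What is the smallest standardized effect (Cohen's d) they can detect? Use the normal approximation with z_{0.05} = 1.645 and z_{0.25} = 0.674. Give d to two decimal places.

For a single sample (or paired design) of n = 185: d_min = (z_{α/2} + z_β)/√n.
z-sum = 1.645 + 0.674 = 2.319.
d_min = 2.319 / √185 = 2.319 / 13.601 = 0.170.

d_min ≈ 0.17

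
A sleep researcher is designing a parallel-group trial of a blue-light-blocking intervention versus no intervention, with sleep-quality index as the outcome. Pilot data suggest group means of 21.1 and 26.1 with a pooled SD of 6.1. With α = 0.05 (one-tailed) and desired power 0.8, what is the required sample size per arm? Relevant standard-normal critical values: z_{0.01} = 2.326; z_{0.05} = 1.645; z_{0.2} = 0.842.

Cohen's d = |M₁ − M₂| / SD_pooled = |21.1 − 26.1| / 6.1 = 5.0 / 6.1 = 0.820.
For two independent groups with equal n: n = 2·((z_{α} + z_β) / d)².
z_{α} + z_β = 1.645 + 0.842 = 2.487.
n = 2 × (2.487 / 0.820)² = 2 × 3.033² = 2 × 9.20 = 18.4.
Round up to the next whole participant.

n = 19 per group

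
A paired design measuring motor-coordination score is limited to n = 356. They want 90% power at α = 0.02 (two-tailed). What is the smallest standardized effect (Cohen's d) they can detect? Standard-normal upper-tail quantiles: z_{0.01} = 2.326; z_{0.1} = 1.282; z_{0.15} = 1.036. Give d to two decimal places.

For a single sample (or paired design) of n = 356: d_min = (z_{α/2} + z_β)/√n.
z-sum = 2.326 + 1.282 = 3.608.
d_min = 3.608 / √356 = 3.608 / 18.868 = 0.191.

d_min ≈ 0.19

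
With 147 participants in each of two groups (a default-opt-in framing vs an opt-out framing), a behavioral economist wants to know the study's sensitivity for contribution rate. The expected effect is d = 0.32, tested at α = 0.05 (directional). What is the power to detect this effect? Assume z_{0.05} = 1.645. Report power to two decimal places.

For two equal groups, power = Φ(d·√(n/2) − z_{α}).
d·√(n/2) = 0.32 × √(147/2) = 0.32 × 8.573 = 2.743.
z_β = 2.743 − 1.645 = 1.098.
Power = Φ(1.098) = 0.864.

power ≈ 0.86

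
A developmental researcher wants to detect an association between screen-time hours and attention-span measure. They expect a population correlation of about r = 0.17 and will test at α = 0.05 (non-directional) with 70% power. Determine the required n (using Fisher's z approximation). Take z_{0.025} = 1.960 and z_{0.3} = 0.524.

n = 213

Fisher's z: C = ½·ln((1+r)/(1−r)) = ½·ln(1.4096) = 0.1717.
n = ((z_{α/2} + z_β)/C)² + 3.
(1.960 + 0.524) / 0.1717 = 2.484 / 0.1717 = 14.467.
n = 14.467² + 3 = 209.30 + 3 = 212.3.
Round up.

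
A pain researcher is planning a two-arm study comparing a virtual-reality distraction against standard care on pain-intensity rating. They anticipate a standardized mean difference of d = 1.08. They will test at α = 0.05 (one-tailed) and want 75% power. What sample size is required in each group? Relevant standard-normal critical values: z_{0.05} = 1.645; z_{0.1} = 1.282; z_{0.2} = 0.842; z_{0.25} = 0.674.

n = 10 per group

For two independent groups with equal n: n = 2·((z_{α} + z_β) / d)².
z_{α} + z_β = 1.645 + 0.674 = 2.319.
n = 2 × (2.319 / 1.08)² = 2 × 2.147² = 2 × 4.61 = 9.2.
Round up to the next whole participant.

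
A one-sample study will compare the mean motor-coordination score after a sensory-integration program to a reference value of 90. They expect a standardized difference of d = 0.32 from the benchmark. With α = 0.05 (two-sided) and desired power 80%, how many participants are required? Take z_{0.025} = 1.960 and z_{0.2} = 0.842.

n = 77

For a one-sample test: n = ((z_{α/2} + z_β) / d)².
z_{α/2} + z_β = 1.960 + 0.842 = 2.802.
n = (2.802 / 0.32)² = 8.756² = 76.67.
Round up.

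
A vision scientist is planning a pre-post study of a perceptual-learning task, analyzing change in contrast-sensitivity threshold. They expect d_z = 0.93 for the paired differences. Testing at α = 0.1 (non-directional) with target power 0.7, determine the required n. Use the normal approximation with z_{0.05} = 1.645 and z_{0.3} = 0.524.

n = 6 pairs

For a paired (one-sample on differences) test: n = ((z_{α/2} + z_β) / d)².
z_{α/2} + z_β = 1.645 + 0.524 = 2.169.
n = (2.169 / 0.93)² = 2.332² = 5.44.
Round up.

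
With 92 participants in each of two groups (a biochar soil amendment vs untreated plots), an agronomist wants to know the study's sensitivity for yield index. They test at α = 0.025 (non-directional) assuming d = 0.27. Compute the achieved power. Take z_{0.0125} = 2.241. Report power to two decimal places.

For two equal groups, power = Φ(d·√(n/2) − z_{α/2}).
d·√(n/2) = 0.27 × √(92/2) = 0.27 × 6.782 = 1.831.
z_β = 1.831 − 2.241 = -0.410.
Power = Φ(-0.410) = 0.341.

power ≈ 0.34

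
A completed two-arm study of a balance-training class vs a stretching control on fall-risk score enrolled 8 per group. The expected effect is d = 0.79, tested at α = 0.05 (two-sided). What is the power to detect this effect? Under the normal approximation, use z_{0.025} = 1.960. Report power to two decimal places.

power ≈ 0.35

For two equal groups, power = Φ(d·√(n/2) − z_{α/2}).
d·√(n/2) = 0.79 × √(8/2) = 0.79 × 2.000 = 1.580.
z_β = 1.580 − 1.960 = -0.380.
Power = Φ(-0.380) = 0.352.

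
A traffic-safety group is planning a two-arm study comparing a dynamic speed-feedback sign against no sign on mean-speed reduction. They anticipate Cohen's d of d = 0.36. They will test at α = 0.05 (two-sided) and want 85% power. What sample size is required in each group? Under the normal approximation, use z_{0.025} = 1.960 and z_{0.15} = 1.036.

n = 139 per group

For two independent groups with equal n: n = 2·((z_{α/2} + z_β) / d)².
z_{α/2} + z_β = 1.960 + 1.036 = 2.996.
n = 2 × (2.996 / 0.36)² = 2 × 8.322² = 2 × 69.26 = 138.5.
Round up to the next whole participant.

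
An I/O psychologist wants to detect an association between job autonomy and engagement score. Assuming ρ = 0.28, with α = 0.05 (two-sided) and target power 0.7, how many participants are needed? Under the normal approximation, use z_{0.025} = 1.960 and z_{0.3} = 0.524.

n = 78

Fisher's z: C = ½·ln((1+r)/(1−r)) = ½·ln(1.7778) = 0.2877.
n = ((z_{α/2} + z_β)/C)² + 3.
(1.960 + 0.524) / 0.2877 = 2.484 / 0.2877 = 8.634.
n = 8.634² + 3 = 74.55 + 3 = 77.5.
Round up.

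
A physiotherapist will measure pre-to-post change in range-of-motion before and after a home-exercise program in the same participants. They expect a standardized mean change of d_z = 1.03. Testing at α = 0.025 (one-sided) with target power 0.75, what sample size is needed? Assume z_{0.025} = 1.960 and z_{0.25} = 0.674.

For a paired (one-sample on differences) test: n = ((z_{α} + z_β) / d)².
z_{α} + z_β = 1.960 + 0.674 = 2.634.
n = (2.634 / 1.03)² = 2.557² = 6.54.
Round up.

n = 7 pairs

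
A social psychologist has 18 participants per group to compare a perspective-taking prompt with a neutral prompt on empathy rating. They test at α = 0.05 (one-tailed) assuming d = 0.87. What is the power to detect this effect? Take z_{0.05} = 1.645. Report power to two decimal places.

For two equal groups, power = Φ(d·√(n/2) − z_{α}).
d·√(n/2) = 0.87 × √(18/2) = 0.87 × 3.000 = 2.610.
z_β = 2.610 − 1.645 = 0.965.
Power = Φ(0.965) = 0.833.

power ≈ 0.83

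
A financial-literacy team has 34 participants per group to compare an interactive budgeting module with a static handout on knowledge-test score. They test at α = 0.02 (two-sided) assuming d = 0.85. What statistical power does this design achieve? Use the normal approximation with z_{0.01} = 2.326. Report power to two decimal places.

power ≈ 0.88

For two equal groups, power = Φ(d·√(n/2) − z_{α/2}).
d·√(n/2) = 0.85 × √(34/2) = 0.85 × 4.123 = 3.505.
z_β = 3.505 − 2.326 = 1.179.
Power = Φ(1.179) = 0.881.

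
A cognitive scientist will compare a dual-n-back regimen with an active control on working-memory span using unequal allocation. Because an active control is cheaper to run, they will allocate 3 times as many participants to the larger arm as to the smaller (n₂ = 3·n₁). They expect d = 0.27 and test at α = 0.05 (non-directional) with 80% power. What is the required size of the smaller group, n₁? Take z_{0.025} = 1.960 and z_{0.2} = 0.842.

With allocation ratio k = n₂/n₁ = 3, Var(x̄₁−x̄₂) = σ²(1/n₁ + 1/(k·n₁)) = σ²·(k+1)/(k·n₁).
So n₁ = (1 + 1/k)·((z_{α/2} + z_β)/d)² = 1.333 × (2.802/0.27)².
n₁ = 1.333 × 107.70 = 143.6.
Round up: n₁ = 144, giving n₂ = 3 × 144 = 432.

n₁ = 144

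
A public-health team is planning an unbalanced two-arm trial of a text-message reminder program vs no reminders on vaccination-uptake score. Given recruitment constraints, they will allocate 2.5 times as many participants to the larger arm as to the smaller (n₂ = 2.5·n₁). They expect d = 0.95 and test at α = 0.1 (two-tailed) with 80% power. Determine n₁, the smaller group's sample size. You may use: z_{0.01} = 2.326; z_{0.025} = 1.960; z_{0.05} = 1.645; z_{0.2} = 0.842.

n₁ = 10

With allocation ratio k = n₂/n₁ = 2.5, Var(x̄₁−x̄₂) = σ²(1/n₁ + 1/(k·n₁)) = σ²·(k+1)/(k·n₁).
So n₁ = (1 + 1/k)·((z_{α/2} + z_β)/d)² = 1.400 × (2.487/0.95)².
n₁ = 1.400 × 6.85 = 9.6.
Round up: n₁ = 10, giving n₂ = 2.5 × 10 = 25.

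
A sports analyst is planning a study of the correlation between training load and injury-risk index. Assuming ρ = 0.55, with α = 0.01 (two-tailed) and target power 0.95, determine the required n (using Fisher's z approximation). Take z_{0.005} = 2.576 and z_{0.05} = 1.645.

Fisher's z: C = ½·ln((1+r)/(1−r)) = ½·ln(3.4444) = 0.6184.
n = ((z_{α/2} + z_β)/C)² + 3.
(2.576 + 1.645) / 0.6184 = 4.221 / 0.6184 = 6.826.
n = 6.826² + 3 = 46.59 + 3 = 49.6.
Round up.

n = 50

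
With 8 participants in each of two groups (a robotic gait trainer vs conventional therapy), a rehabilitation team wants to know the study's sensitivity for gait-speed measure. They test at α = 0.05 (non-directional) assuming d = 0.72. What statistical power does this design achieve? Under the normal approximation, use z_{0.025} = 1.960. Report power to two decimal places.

power ≈ 0.30

For two equal groups, power = Φ(d·√(n/2) − z_{α/2}).
d·√(n/2) = 0.72 × √(8/2) = 0.72 × 2.000 = 1.440.
z_β = 1.440 − 1.960 = -0.520.
Power = Φ(-0.520) = 0.302.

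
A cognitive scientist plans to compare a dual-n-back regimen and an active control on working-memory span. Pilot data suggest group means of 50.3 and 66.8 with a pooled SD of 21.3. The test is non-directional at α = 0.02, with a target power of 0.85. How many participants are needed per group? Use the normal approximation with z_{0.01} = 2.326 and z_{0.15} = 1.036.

n = 38 per group

Cohen's d = |M₁ − M₂| / SD_pooled = |50.3 − 66.8| / 21.3 = 16.5 / 21.3 = 0.775.
For two independent groups with equal n: n = 2·((z_{α/2} + z_β) / d)².
z_{α/2} + z_β = 2.326 + 1.036 = 3.362.
n = 2 × (3.362 / 0.775)² = 2 × 4.338² = 2 × 18.82 = 37.6.
Round up to the next whole participant.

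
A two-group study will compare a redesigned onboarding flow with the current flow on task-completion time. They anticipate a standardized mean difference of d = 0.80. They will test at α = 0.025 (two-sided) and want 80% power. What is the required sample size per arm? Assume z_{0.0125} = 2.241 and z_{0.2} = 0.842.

n = 30 per group

For two independent groups with equal n: n = 2·((z_{α/2} + z_β) / d)².
z_{α/2} + z_β = 2.241 + 0.842 = 3.083.
n = 2 × (3.083 / 0.80)² = 2 × 3.854² = 2 × 14.85 = 29.7.
Round up to the next whole participant.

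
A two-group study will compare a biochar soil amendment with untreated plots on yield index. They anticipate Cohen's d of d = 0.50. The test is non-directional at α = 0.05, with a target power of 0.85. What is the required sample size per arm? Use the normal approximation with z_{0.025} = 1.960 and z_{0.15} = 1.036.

For two independent groups with equal n: n = 2·((z_{α/2} + z_β) / d)².
z_{α/2} + z_β = 1.960 + 1.036 = 2.996.
n = 2 × (2.996 / 0.50)² = 2 × 5.992² = 2 × 35.90 = 71.8.
Round up to the next whole participant.

n = 72 per group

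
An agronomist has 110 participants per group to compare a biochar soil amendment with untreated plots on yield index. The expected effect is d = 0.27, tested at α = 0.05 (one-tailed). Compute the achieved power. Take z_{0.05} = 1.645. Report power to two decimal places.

power ≈ 0.64

For two equal groups, power = Φ(d·√(n/2) − z_{α}).
d·√(n/2) = 0.27 × √(110/2) = 0.27 × 7.416 = 2.002.
z_β = 2.002 − 1.645 = 0.357.
Power = Φ(0.357) = 0.640.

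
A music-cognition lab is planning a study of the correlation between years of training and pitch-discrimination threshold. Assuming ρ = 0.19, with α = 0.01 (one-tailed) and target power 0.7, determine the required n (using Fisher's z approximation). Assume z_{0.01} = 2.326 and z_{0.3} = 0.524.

n = 223

Fisher's z: C = ½·ln((1+r)/(1−r)) = ½·ln(1.4691) = 0.1923.
n = ((z_{α} + z_β)/C)² + 3.
(2.326 + 0.524) / 0.1923 = 2.850 / 0.1923 = 14.821.
n = 14.821² + 3 = 219.65 + 3 = 222.6.
Round up.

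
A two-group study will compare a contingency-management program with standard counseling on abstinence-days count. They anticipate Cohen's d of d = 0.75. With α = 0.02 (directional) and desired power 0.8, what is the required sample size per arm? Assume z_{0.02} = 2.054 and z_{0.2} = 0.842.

For two independent groups with equal n: n = 2·((z_{α} + z_β) / d)².
z_{α} + z_β = 2.054 + 0.842 = 2.896.
n = 2 × (2.896 / 0.75)² = 2 × 3.861² = 2 × 14.91 = 29.8.
Round up to the next whole participant.

n = 30 per group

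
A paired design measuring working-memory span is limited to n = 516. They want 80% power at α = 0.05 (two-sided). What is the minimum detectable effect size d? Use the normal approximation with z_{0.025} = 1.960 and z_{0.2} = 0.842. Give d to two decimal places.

d_min ≈ 0.12

For a single sample (or paired design) of n = 516: d_min = (z_{α/2} + z_β)/√n.
z-sum = 1.960 + 0.842 = 2.802.
d_min = 2.802 / √516 = 2.802 / 22.716 = 0.123.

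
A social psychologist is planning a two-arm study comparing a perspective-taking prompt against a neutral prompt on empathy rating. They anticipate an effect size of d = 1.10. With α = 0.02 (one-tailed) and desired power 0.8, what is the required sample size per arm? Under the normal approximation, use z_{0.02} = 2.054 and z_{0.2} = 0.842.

For two independent groups with equal n: n = 2·((z_{α} + z_β) / d)².
z_{α} + z_β = 2.054 + 0.842 = 2.896.
n = 2 × (2.896 / 1.10)² = 2 × 2.633² = 2 × 6.93 = 13.9.
Round up to the next whole participant.

n = 14 per group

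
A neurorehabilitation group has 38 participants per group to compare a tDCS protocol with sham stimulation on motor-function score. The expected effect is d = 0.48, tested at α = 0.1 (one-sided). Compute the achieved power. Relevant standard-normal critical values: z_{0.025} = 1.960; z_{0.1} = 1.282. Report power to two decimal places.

power ≈ 0.79

For two equal groups, power = Φ(d·√(n/2) − z_{α}).
d·√(n/2) = 0.48 × √(38/2) = 0.48 × 4.359 = 2.092.
z_β = 2.092 − 1.282 = 0.810.
Power = Φ(0.810) = 0.791.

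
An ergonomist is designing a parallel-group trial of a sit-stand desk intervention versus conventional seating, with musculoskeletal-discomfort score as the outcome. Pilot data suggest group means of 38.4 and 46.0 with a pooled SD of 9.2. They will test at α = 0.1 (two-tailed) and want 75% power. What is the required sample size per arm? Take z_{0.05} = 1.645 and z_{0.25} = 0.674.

Cohen's d = |M₁ − M₂| / SD_pooled = |38.4 − 46.0| / 9.2 = 7.6 / 9.2 = 0.826.
For two independent groups with equal n: n = 2·((z_{α/2} + z_β) / d)².
z_{α/2} + z_β = 1.645 + 0.674 = 2.319.
n = 2 × (2.319 / 0.826)² = 2 × 2.808² = 2 × 7.88 = 15.8.
Round up to the next whole participant.

n = 16 per group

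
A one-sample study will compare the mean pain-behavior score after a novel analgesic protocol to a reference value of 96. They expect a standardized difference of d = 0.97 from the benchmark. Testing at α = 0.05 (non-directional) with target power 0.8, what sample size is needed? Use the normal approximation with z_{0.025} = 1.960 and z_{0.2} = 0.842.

n = 9

For a one-sample test: n = ((z_{α/2} + z_β) / d)².
z_{α/2} + z_β = 1.960 + 0.842 = 2.802.
n = (2.802 / 0.97)² = 2.889² = 8.34.
Round up.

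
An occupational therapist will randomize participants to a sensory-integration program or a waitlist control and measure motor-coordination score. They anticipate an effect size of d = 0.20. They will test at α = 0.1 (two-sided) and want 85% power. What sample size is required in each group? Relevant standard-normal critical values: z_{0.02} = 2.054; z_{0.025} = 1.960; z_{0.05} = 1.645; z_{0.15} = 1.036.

For two independent groups with equal n: n = 2·((z_{α/2} + z_β) / d)².
z_{α/2} + z_β = 1.645 + 1.036 = 2.681.
n = 2 × (2.681 / 0.20)² = 2 × 13.405² = 2 × 179.69 = 359.4.
Round up to the next whole participant.

n = 360 per group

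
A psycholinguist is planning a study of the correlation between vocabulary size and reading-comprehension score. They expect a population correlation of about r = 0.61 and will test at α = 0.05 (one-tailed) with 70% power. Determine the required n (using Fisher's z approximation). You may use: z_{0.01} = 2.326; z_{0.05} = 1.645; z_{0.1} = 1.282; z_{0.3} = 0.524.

Fisher's z: C = ½·ln((1+r)/(1−r)) = ½·ln(4.1282) = 0.7089.
n = ((z_{α} + z_β)/C)² + 3.
(1.645 + 0.524) / 0.7089 = 2.169 / 0.7089 = 3.060.
n = 3.060² + 3 = 9.36 + 3 = 12.4.
Round up.

n = 13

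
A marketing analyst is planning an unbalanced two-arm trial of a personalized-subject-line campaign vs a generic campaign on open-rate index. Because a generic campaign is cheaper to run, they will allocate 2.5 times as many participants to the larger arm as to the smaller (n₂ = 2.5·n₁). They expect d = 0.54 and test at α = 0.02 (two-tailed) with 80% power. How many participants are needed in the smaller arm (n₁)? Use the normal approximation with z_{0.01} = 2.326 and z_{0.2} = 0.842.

n₁ = 49

With allocation ratio k = n₂/n₁ = 2.5, Var(x̄₁−x̄₂) = σ²(1/n₁ + 1/(k·n₁)) = σ²·(k+1)/(k·n₁).
So n₁ = (1 + 1/k)·((z_{α/2} + z_β)/d)² = 1.400 × (3.168/0.54)².
n₁ = 1.400 × 34.42 = 48.2.
Round up: n₁ = 49, giving n₂ = ⌈2.5 × 49⌉ = ⌈122.5⌉ = 123.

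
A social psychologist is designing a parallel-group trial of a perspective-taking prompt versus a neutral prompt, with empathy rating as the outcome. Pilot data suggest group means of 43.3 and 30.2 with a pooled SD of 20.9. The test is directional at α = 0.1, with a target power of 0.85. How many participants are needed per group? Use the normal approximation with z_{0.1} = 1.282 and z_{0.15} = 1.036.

Cohen's d = |M₁ − M₂| / SD_pooled = |43.3 − 30.2| / 20.9 = 13.1 / 20.9 = 0.627.
For two independent groups with equal n: n = 2·((z_{α} + z_β) / d)².
z_{α} + z_β = 1.282 + 1.036 = 2.318.
n = 2 × (2.318 / 0.627)² = 2 × 3.697² = 2 × 13.67 = 27.3.
Round up to the next whole participant.

n = 28 per group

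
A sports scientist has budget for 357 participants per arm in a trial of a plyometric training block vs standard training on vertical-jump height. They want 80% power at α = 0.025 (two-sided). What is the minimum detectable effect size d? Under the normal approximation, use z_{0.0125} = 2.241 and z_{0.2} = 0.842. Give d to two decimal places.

d_min ≈ 0.23

For two independent groups of n = 357 each: d_min = (z_{α/2} + z_β)·√(2/n).
z-sum = 2.241 + 0.842 = 3.083.
d_min = 3.083 × √(2/357) = 3.083 × 0.0748 = 0.231.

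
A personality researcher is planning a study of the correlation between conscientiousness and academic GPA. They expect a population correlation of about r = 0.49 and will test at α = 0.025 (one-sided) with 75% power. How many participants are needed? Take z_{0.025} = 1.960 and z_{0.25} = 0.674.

Fisher's z: C = ½·ln((1+r)/(1−r)) = ½·ln(2.9216) = 0.5361.
n = ((z_{α} + z_β)/C)² + 3.
(1.960 + 0.674) / 0.5361 = 2.634 / 0.5361 = 4.913.
n = 4.913² + 3 = 24.14 + 3 = 27.1.
Round up.

n = 28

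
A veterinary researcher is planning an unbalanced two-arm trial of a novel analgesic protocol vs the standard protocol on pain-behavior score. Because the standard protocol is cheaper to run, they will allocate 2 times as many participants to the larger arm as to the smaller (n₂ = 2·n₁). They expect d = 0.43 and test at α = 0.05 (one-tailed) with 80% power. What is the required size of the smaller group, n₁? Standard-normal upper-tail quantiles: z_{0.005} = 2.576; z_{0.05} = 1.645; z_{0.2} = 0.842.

n₁ = 51

With allocation ratio k = n₂/n₁ = 2, Var(x̄₁−x̄₂) = σ²(1/n₁ + 1/(k·n₁)) = σ²·(k+1)/(k·n₁).
So n₁ = (1 + 1/k)·((z_{α} + z_β)/d)² = 1.500 × (2.487/0.43)².
n₁ = 1.500 × 33.45 = 50.2.
Round up: n₁ = 51, giving n₂ = 2 × 51 = 102.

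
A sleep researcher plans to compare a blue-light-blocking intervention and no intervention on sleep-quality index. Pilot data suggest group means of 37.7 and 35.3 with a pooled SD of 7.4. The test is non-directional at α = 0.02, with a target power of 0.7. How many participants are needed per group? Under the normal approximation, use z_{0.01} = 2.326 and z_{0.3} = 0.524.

Cohen's d = |M₁ − M₂| / SD_pooled = |37.7 − 35.3| / 7.4 = 2.4 / 7.4 = 0.324.
For two independent groups with equal n: n = 2·((z_{α/2} + z_β) / d)².
z_{α/2} + z_β = 2.326 + 0.524 = 2.850.
n = 2 × (2.850 / 0.324)² = 2 × 8.796² = 2 × 77.37 = 154.7.
Round up to the next whole participant.

n = 155 per group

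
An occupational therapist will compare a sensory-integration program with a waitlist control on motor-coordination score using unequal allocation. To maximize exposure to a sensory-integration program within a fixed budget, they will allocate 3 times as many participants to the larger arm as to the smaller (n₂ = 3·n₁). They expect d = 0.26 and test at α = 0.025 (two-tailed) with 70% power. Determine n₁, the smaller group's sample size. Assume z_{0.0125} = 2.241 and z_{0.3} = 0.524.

With allocation ratio k = n₂/n₁ = 3, Var(x̄₁−x̄₂) = σ²(1/n₁ + 1/(k·n₁)) = σ²·(k+1)/(k·n₁).
So n₁ = (1 + 1/k)·((z_{α/2} + z_β)/d)² = 1.333 × (2.765/0.26)².
n₁ = 1.333 × 113.10 = 150.8.
Round up: n₁ = 151, giving n₂ = 3 × 151 = 453.

n₁ = 151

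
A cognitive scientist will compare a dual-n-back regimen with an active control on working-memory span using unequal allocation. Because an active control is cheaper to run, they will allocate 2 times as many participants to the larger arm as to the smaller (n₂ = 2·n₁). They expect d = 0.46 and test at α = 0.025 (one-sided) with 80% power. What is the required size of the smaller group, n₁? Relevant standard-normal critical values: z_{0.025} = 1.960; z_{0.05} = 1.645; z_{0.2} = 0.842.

n₁ = 56

With allocation ratio k = n₂/n₁ = 2, Var(x̄₁−x̄₂) = σ²(1/n₁ + 1/(k·n₁)) = σ²·(k+1)/(k·n₁).
So n₁ = (1 + 1/k)·((z_{α} + z_β)/d)² = 1.500 × (2.802/0.46)².
n₁ = 1.500 × 37.10 = 55.7.
Round up: n₁ = 56, giving n₂ = 2 × 56 = 112.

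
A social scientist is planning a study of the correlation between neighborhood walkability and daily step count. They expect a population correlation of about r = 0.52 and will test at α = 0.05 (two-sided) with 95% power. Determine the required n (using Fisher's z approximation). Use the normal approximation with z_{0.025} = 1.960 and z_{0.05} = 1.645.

n = 43

Fisher's z: C = ½·ln((1+r)/(1−r)) = ½·ln(3.1667) = 0.5763.
n = ((z_{α/2} + z_β)/C)² + 3.
(1.960 + 1.645) / 0.5763 = 3.605 / 0.5763 = 6.255.
n = 6.255² + 3 = 39.13 + 3 = 42.1.
Round up.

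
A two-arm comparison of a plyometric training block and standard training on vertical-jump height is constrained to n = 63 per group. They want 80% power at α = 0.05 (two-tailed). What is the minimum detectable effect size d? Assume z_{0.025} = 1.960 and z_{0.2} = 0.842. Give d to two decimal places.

d_min ≈ 0.50

For two independent groups of n = 63 each: d_min = (z_{α/2} + z_β)·√(2/n).
z-sum = 1.960 + 0.842 = 2.802.
d_min = 2.802 × √(2/63) = 2.802 × 0.1782 = 0.499.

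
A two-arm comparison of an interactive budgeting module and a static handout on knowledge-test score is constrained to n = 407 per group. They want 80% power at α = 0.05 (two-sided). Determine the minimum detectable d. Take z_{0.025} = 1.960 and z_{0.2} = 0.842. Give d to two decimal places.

For two independent groups of n = 407 each: d_min = (z_{α/2} + z_β)·√(2/n).
z-sum = 1.960 + 0.842 = 2.802.
d_min = 2.802 × √(2/407) = 2.802 × 0.0701 = 0.196.

d_min ≈ 0.20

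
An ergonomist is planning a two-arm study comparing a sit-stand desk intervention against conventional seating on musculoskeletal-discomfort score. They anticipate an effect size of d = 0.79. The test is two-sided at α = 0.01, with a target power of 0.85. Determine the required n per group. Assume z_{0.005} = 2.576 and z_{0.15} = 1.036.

n = 42 per group

For two independent groups with equal n: n = 2·((z_{α/2} + z_β) / d)².
z_{α/2} + z_β = 2.576 + 1.036 = 3.612.
n = 2 × (3.612 / 0.79)² = 2 × 4.572² = 2 × 20.90 = 41.8.
Round up to the next whole participant.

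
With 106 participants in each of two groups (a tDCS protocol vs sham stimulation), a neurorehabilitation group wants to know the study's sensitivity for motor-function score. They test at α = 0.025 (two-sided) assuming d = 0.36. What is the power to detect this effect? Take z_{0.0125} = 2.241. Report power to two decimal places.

For two equal groups, power = Φ(d·√(n/2) − z_{α/2}).
d·√(n/2) = 0.36 × √(106/2) = 0.36 × 7.280 = 2.621.
z_β = 2.621 − 2.241 = 0.380.
Power = Φ(0.380) = 0.648.

power ≈ 0.65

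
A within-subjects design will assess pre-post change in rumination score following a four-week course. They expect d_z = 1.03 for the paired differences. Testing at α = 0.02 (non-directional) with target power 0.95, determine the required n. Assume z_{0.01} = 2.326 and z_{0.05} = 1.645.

For a paired (one-sample on differences) test: n = ((z_{α/2} + z_β) / d)².
z_{α/2} + z_β = 2.326 + 1.645 = 3.971.
n = (3.971 / 1.03)² = 3.855² = 14.86.
Round up.

n = 15 pairs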